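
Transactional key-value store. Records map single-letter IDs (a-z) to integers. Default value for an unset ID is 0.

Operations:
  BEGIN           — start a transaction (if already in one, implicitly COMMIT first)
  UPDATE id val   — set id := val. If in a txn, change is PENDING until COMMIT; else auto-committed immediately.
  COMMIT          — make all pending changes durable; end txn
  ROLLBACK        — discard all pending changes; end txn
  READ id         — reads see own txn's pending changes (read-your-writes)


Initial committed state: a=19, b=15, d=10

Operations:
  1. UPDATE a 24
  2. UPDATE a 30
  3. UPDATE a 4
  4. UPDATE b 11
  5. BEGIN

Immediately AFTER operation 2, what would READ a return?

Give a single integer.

Initial committed: {a=19, b=15, d=10}
Op 1: UPDATE a=24 (auto-commit; committed a=24)
Op 2: UPDATE a=30 (auto-commit; committed a=30)
After op 2: visible(a) = 30 (pending={}, committed={a=30, b=15, d=10})

Answer: 30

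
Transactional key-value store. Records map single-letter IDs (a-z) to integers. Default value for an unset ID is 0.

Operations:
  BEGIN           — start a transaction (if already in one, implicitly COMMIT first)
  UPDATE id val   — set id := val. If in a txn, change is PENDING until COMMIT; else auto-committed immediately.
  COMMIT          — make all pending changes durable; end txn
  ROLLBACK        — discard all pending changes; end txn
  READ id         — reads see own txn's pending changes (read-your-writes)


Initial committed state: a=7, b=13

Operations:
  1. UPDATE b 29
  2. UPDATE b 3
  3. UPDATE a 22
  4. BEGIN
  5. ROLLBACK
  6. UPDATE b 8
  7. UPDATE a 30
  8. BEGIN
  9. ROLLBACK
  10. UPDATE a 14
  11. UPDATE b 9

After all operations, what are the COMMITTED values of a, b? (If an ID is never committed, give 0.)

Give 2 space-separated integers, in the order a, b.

Answer: 14 9

Derivation:
Initial committed: {a=7, b=13}
Op 1: UPDATE b=29 (auto-commit; committed b=29)
Op 2: UPDATE b=3 (auto-commit; committed b=3)
Op 3: UPDATE a=22 (auto-commit; committed a=22)
Op 4: BEGIN: in_txn=True, pending={}
Op 5: ROLLBACK: discarded pending []; in_txn=False
Op 6: UPDATE b=8 (auto-commit; committed b=8)
Op 7: UPDATE a=30 (auto-commit; committed a=30)
Op 8: BEGIN: in_txn=True, pending={}
Op 9: ROLLBACK: discarded pending []; in_txn=False
Op 10: UPDATE a=14 (auto-commit; committed a=14)
Op 11: UPDATE b=9 (auto-commit; committed b=9)
Final committed: {a=14, b=9}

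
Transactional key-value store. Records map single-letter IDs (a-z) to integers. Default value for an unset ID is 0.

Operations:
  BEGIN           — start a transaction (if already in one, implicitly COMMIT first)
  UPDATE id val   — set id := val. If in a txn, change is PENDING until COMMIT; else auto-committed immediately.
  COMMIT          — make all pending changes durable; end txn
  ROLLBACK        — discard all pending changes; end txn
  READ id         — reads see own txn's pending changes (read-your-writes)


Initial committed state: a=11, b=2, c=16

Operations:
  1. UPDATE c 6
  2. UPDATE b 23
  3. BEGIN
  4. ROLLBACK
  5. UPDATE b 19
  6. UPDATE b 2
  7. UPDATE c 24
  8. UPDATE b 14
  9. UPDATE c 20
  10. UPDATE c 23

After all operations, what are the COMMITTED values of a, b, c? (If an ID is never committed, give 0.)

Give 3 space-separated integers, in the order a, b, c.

Answer: 11 14 23

Derivation:
Initial committed: {a=11, b=2, c=16}
Op 1: UPDATE c=6 (auto-commit; committed c=6)
Op 2: UPDATE b=23 (auto-commit; committed b=23)
Op 3: BEGIN: in_txn=True, pending={}
Op 4: ROLLBACK: discarded pending []; in_txn=False
Op 5: UPDATE b=19 (auto-commit; committed b=19)
Op 6: UPDATE b=2 (auto-commit; committed b=2)
Op 7: UPDATE c=24 (auto-commit; committed c=24)
Op 8: UPDATE b=14 (auto-commit; committed b=14)
Op 9: UPDATE c=20 (auto-commit; committed c=20)
Op 10: UPDATE c=23 (auto-commit; committed c=23)
Final committed: {a=11, b=14, c=23}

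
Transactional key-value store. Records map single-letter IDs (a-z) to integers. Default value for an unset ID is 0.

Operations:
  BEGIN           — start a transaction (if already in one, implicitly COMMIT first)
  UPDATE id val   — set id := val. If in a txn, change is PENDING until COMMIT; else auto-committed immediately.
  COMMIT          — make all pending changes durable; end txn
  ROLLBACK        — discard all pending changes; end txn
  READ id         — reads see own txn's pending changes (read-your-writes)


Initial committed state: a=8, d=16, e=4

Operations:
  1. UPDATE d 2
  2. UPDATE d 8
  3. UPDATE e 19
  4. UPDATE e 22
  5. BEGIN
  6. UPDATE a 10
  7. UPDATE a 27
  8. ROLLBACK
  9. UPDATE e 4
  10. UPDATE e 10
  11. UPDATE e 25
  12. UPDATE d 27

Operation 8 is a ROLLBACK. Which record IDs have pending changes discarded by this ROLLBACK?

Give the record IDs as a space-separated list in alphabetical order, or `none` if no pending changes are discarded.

Initial committed: {a=8, d=16, e=4}
Op 1: UPDATE d=2 (auto-commit; committed d=2)
Op 2: UPDATE d=8 (auto-commit; committed d=8)
Op 3: UPDATE e=19 (auto-commit; committed e=19)
Op 4: UPDATE e=22 (auto-commit; committed e=22)
Op 5: BEGIN: in_txn=True, pending={}
Op 6: UPDATE a=10 (pending; pending now {a=10})
Op 7: UPDATE a=27 (pending; pending now {a=27})
Op 8: ROLLBACK: discarded pending ['a']; in_txn=False
Op 9: UPDATE e=4 (auto-commit; committed e=4)
Op 10: UPDATE e=10 (auto-commit; committed e=10)
Op 11: UPDATE e=25 (auto-commit; committed e=25)
Op 12: UPDATE d=27 (auto-commit; committed d=27)
ROLLBACK at op 8 discards: ['a']

Answer: a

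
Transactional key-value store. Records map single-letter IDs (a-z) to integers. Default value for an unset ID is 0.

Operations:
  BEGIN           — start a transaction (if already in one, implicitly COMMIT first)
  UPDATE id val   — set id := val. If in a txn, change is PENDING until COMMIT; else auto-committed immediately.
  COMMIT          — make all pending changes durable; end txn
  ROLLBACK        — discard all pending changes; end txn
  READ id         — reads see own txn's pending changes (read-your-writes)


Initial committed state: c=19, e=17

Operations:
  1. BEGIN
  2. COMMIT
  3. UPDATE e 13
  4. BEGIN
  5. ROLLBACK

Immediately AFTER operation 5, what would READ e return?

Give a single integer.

Answer: 13

Derivation:
Initial committed: {c=19, e=17}
Op 1: BEGIN: in_txn=True, pending={}
Op 2: COMMIT: merged [] into committed; committed now {c=19, e=17}
Op 3: UPDATE e=13 (auto-commit; committed e=13)
Op 4: BEGIN: in_txn=True, pending={}
Op 5: ROLLBACK: discarded pending []; in_txn=False
After op 5: visible(e) = 13 (pending={}, committed={c=19, e=13})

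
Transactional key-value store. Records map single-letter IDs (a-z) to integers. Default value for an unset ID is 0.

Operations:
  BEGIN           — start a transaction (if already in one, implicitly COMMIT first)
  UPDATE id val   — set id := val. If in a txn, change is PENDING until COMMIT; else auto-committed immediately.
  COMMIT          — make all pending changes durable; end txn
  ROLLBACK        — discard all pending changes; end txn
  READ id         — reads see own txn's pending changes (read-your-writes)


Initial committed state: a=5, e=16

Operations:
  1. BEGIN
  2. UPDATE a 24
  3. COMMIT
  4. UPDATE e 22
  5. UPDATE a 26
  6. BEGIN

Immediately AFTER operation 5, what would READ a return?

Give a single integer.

Initial committed: {a=5, e=16}
Op 1: BEGIN: in_txn=True, pending={}
Op 2: UPDATE a=24 (pending; pending now {a=24})
Op 3: COMMIT: merged ['a'] into committed; committed now {a=24, e=16}
Op 4: UPDATE e=22 (auto-commit; committed e=22)
Op 5: UPDATE a=26 (auto-commit; committed a=26)
After op 5: visible(a) = 26 (pending={}, committed={a=26, e=22})

Answer: 26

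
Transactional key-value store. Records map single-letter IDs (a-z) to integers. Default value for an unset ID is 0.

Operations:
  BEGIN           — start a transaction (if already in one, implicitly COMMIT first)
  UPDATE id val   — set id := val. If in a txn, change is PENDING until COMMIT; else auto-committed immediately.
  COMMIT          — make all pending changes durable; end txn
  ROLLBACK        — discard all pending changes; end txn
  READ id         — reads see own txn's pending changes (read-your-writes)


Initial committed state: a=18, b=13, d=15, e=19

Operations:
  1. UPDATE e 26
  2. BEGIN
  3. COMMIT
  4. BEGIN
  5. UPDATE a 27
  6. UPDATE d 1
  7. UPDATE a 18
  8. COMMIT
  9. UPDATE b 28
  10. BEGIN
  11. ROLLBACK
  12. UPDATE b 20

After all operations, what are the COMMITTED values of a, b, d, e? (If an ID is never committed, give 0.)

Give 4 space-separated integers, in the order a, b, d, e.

Initial committed: {a=18, b=13, d=15, e=19}
Op 1: UPDATE e=26 (auto-commit; committed e=26)
Op 2: BEGIN: in_txn=True, pending={}
Op 3: COMMIT: merged [] into committed; committed now {a=18, b=13, d=15, e=26}
Op 4: BEGIN: in_txn=True, pending={}
Op 5: UPDATE a=27 (pending; pending now {a=27})
Op 6: UPDATE d=1 (pending; pending now {a=27, d=1})
Op 7: UPDATE a=18 (pending; pending now {a=18, d=1})
Op 8: COMMIT: merged ['a', 'd'] into committed; committed now {a=18, b=13, d=1, e=26}
Op 9: UPDATE b=28 (auto-commit; committed b=28)
Op 10: BEGIN: in_txn=True, pending={}
Op 11: ROLLBACK: discarded pending []; in_txn=False
Op 12: UPDATE b=20 (auto-commit; committed b=20)
Final committed: {a=18, b=20, d=1, e=26}

Answer: 18 20 1 26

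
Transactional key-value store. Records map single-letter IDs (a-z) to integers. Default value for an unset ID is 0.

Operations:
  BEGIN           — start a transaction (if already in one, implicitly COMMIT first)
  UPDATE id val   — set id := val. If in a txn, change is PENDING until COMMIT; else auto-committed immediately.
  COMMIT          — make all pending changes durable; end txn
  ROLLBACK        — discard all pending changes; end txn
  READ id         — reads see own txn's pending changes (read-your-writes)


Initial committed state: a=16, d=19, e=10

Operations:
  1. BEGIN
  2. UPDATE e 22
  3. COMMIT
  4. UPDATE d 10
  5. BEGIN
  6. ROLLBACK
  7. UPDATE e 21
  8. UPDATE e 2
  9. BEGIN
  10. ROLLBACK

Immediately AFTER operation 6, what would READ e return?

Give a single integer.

Answer: 22

Derivation:
Initial committed: {a=16, d=19, e=10}
Op 1: BEGIN: in_txn=True, pending={}
Op 2: UPDATE e=22 (pending; pending now {e=22})
Op 3: COMMIT: merged ['e'] into committed; committed now {a=16, d=19, e=22}
Op 4: UPDATE d=10 (auto-commit; committed d=10)
Op 5: BEGIN: in_txn=True, pending={}
Op 6: ROLLBACK: discarded pending []; in_txn=False
After op 6: visible(e) = 22 (pending={}, committed={a=16, d=10, e=22})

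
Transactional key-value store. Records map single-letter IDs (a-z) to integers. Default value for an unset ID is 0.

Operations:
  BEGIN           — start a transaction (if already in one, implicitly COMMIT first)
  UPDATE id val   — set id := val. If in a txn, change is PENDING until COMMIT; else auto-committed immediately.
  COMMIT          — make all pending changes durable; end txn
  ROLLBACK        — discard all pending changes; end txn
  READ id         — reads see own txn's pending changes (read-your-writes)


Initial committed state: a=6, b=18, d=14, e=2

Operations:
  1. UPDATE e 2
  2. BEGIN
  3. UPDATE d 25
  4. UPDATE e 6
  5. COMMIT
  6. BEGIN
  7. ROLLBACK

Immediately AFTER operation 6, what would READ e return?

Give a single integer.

Initial committed: {a=6, b=18, d=14, e=2}
Op 1: UPDATE e=2 (auto-commit; committed e=2)
Op 2: BEGIN: in_txn=True, pending={}
Op 3: UPDATE d=25 (pending; pending now {d=25})
Op 4: UPDATE e=6 (pending; pending now {d=25, e=6})
Op 5: COMMIT: merged ['d', 'e'] into committed; committed now {a=6, b=18, d=25, e=6}
Op 6: BEGIN: in_txn=True, pending={}
After op 6: visible(e) = 6 (pending={}, committed={a=6, b=18, d=25, e=6})

Answer: 6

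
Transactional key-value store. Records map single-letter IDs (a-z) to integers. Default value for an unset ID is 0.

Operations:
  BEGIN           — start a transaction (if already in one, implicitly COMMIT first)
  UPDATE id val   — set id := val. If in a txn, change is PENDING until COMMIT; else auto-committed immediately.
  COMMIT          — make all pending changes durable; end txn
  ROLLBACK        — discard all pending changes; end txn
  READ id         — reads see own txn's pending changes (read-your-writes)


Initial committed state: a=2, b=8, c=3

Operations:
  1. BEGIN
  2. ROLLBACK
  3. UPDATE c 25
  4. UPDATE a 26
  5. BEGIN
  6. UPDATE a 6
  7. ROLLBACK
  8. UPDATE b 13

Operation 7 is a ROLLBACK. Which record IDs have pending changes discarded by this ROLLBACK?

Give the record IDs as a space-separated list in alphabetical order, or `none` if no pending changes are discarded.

Answer: a

Derivation:
Initial committed: {a=2, b=8, c=3}
Op 1: BEGIN: in_txn=True, pending={}
Op 2: ROLLBACK: discarded pending []; in_txn=False
Op 3: UPDATE c=25 (auto-commit; committed c=25)
Op 4: UPDATE a=26 (auto-commit; committed a=26)
Op 5: BEGIN: in_txn=True, pending={}
Op 6: UPDATE a=6 (pending; pending now {a=6})
Op 7: ROLLBACK: discarded pending ['a']; in_txn=False
Op 8: UPDATE b=13 (auto-commit; committed b=13)
ROLLBACK at op 7 discards: ['a']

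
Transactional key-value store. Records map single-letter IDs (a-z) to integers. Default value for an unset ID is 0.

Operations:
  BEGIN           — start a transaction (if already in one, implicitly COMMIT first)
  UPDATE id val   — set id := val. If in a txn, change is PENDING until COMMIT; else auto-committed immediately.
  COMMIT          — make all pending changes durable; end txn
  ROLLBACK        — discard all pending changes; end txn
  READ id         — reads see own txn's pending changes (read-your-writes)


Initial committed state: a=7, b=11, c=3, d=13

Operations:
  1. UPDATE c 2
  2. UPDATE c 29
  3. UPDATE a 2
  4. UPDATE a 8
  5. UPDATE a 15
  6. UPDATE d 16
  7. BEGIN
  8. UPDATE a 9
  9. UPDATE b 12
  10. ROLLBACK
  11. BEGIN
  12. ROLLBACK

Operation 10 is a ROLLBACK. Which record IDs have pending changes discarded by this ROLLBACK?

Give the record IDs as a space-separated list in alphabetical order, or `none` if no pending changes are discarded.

Initial committed: {a=7, b=11, c=3, d=13}
Op 1: UPDATE c=2 (auto-commit; committed c=2)
Op 2: UPDATE c=29 (auto-commit; committed c=29)
Op 3: UPDATE a=2 (auto-commit; committed a=2)
Op 4: UPDATE a=8 (auto-commit; committed a=8)
Op 5: UPDATE a=15 (auto-commit; committed a=15)
Op 6: UPDATE d=16 (auto-commit; committed d=16)
Op 7: BEGIN: in_txn=True, pending={}
Op 8: UPDATE a=9 (pending; pending now {a=9})
Op 9: UPDATE b=12 (pending; pending now {a=9, b=12})
Op 10: ROLLBACK: discarded pending ['a', 'b']; in_txn=False
Op 11: BEGIN: in_txn=True, pending={}
Op 12: ROLLBACK: discarded pending []; in_txn=False
ROLLBACK at op 10 discards: ['a', 'b']

Answer: a b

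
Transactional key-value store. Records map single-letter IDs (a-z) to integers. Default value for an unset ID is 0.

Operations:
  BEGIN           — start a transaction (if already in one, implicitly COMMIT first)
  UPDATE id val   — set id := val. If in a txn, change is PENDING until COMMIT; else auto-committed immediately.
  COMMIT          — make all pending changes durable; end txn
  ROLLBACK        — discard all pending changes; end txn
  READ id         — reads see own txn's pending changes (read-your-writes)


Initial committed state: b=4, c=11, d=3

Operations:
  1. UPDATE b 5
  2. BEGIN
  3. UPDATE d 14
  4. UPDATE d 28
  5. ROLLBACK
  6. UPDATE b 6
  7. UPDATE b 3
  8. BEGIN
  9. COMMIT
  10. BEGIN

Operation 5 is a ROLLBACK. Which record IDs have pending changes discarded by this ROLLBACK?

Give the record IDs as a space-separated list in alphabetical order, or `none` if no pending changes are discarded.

Initial committed: {b=4, c=11, d=3}
Op 1: UPDATE b=5 (auto-commit; committed b=5)
Op 2: BEGIN: in_txn=True, pending={}
Op 3: UPDATE d=14 (pending; pending now {d=14})
Op 4: UPDATE d=28 (pending; pending now {d=28})
Op 5: ROLLBACK: discarded pending ['d']; in_txn=False
Op 6: UPDATE b=6 (auto-commit; committed b=6)
Op 7: UPDATE b=3 (auto-commit; committed b=3)
Op 8: BEGIN: in_txn=True, pending={}
Op 9: COMMIT: merged [] into committed; committed now {b=3, c=11, d=3}
Op 10: BEGIN: in_txn=True, pending={}
ROLLBACK at op 5 discards: ['d']

Answer: d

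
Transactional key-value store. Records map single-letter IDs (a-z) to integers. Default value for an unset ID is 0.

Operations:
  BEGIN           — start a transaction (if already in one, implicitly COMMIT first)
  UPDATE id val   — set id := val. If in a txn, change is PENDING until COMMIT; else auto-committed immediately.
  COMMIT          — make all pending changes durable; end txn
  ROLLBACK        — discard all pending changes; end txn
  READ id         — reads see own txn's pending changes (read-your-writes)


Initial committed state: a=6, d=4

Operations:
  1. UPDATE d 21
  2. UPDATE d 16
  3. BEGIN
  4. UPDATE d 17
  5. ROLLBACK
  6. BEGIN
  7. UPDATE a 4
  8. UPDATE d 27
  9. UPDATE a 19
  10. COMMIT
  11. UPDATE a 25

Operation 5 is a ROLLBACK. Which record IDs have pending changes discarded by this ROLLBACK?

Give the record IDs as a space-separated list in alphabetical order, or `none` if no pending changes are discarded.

Answer: d

Derivation:
Initial committed: {a=6, d=4}
Op 1: UPDATE d=21 (auto-commit; committed d=21)
Op 2: UPDATE d=16 (auto-commit; committed d=16)
Op 3: BEGIN: in_txn=True, pending={}
Op 4: UPDATE d=17 (pending; pending now {d=17})
Op 5: ROLLBACK: discarded pending ['d']; in_txn=False
Op 6: BEGIN: in_txn=True, pending={}
Op 7: UPDATE a=4 (pending; pending now {a=4})
Op 8: UPDATE d=27 (pending; pending now {a=4, d=27})
Op 9: UPDATE a=19 (pending; pending now {a=19, d=27})
Op 10: COMMIT: merged ['a', 'd'] into committed; committed now {a=19, d=27}
Op 11: UPDATE a=25 (auto-commit; committed a=25)
ROLLBACK at op 5 discards: ['d']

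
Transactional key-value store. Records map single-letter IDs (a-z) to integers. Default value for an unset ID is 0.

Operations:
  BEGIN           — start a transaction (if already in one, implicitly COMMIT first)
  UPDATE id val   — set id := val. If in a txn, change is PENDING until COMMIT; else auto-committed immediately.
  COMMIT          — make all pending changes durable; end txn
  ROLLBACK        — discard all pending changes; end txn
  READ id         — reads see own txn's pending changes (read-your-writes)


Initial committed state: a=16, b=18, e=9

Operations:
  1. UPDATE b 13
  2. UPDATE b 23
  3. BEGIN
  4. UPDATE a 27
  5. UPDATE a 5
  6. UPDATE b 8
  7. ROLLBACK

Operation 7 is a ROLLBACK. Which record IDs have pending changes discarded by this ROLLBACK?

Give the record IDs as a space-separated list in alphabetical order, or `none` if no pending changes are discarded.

Initial committed: {a=16, b=18, e=9}
Op 1: UPDATE b=13 (auto-commit; committed b=13)
Op 2: UPDATE b=23 (auto-commit; committed b=23)
Op 3: BEGIN: in_txn=True, pending={}
Op 4: UPDATE a=27 (pending; pending now {a=27})
Op 5: UPDATE a=5 (pending; pending now {a=5})
Op 6: UPDATE b=8 (pending; pending now {a=5, b=8})
Op 7: ROLLBACK: discarded pending ['a', 'b']; in_txn=False
ROLLBACK at op 7 discards: ['a', 'b']

Answer: a b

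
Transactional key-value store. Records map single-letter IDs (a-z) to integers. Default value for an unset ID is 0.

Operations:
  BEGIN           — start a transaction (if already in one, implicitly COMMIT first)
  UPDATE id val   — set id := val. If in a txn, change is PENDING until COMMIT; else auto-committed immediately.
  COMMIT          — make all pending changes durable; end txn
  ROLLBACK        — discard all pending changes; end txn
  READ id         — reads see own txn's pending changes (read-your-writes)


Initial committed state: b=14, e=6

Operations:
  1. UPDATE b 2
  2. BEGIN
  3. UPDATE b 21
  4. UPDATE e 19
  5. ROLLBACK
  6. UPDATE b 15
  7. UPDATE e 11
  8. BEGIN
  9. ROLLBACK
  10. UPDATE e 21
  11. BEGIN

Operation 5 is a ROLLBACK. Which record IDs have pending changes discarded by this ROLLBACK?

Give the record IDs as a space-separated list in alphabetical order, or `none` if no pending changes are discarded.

Initial committed: {b=14, e=6}
Op 1: UPDATE b=2 (auto-commit; committed b=2)
Op 2: BEGIN: in_txn=True, pending={}
Op 3: UPDATE b=21 (pending; pending now {b=21})
Op 4: UPDATE e=19 (pending; pending now {b=21, e=19})
Op 5: ROLLBACK: discarded pending ['b', 'e']; in_txn=False
Op 6: UPDATE b=15 (auto-commit; committed b=15)
Op 7: UPDATE e=11 (auto-commit; committed e=11)
Op 8: BEGIN: in_txn=True, pending={}
Op 9: ROLLBACK: discarded pending []; in_txn=False
Op 10: UPDATE e=21 (auto-commit; committed e=21)
Op 11: BEGIN: in_txn=True, pending={}
ROLLBACK at op 5 discards: ['b', 'e']

Answer: b e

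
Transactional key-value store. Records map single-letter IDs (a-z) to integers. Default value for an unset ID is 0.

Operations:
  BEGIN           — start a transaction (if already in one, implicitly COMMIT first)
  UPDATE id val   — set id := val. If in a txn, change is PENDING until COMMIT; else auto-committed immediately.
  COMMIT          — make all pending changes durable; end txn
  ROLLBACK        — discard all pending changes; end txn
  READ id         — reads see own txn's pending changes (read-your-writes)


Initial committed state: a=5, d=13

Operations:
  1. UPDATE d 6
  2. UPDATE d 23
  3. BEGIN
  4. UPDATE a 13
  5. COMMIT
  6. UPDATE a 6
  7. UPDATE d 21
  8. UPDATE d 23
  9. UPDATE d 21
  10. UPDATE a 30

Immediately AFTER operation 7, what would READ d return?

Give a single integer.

Answer: 21

Derivation:
Initial committed: {a=5, d=13}
Op 1: UPDATE d=6 (auto-commit; committed d=6)
Op 2: UPDATE d=23 (auto-commit; committed d=23)
Op 3: BEGIN: in_txn=True, pending={}
Op 4: UPDATE a=13 (pending; pending now {a=13})
Op 5: COMMIT: merged ['a'] into committed; committed now {a=13, d=23}
Op 6: UPDATE a=6 (auto-commit; committed a=6)
Op 7: UPDATE d=21 (auto-commit; committed d=21)
After op 7: visible(d) = 21 (pending={}, committed={a=6, d=21})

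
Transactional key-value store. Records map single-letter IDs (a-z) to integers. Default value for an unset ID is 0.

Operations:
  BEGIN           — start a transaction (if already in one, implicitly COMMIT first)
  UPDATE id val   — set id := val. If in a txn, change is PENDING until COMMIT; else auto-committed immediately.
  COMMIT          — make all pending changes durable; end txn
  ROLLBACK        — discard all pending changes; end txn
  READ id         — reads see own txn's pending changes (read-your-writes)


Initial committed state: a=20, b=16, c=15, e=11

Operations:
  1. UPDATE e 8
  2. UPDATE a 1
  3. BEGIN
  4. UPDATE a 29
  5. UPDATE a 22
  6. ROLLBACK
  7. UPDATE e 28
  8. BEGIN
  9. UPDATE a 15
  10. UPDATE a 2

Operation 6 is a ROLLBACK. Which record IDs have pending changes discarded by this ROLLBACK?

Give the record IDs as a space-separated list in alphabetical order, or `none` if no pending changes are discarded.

Answer: a

Derivation:
Initial committed: {a=20, b=16, c=15, e=11}
Op 1: UPDATE e=8 (auto-commit; committed e=8)
Op 2: UPDATE a=1 (auto-commit; committed a=1)
Op 3: BEGIN: in_txn=True, pending={}
Op 4: UPDATE a=29 (pending; pending now {a=29})
Op 5: UPDATE a=22 (pending; pending now {a=22})
Op 6: ROLLBACK: discarded pending ['a']; in_txn=False
Op 7: UPDATE e=28 (auto-commit; committed e=28)
Op 8: BEGIN: in_txn=True, pending={}
Op 9: UPDATE a=15 (pending; pending now {a=15})
Op 10: UPDATE a=2 (pending; pending now {a=2})
ROLLBACK at op 6 discards: ['a']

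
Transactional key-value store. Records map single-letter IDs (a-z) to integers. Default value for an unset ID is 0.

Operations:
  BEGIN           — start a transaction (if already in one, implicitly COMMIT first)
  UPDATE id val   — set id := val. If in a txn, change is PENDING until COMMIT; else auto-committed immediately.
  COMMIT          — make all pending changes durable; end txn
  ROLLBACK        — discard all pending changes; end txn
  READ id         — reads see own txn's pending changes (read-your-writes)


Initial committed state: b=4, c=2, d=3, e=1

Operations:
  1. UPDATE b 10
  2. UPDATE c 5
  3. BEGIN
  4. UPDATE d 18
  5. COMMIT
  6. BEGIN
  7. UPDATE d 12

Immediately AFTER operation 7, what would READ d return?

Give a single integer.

Answer: 12

Derivation:
Initial committed: {b=4, c=2, d=3, e=1}
Op 1: UPDATE b=10 (auto-commit; committed b=10)
Op 2: UPDATE c=5 (auto-commit; committed c=5)
Op 3: BEGIN: in_txn=True, pending={}
Op 4: UPDATE d=18 (pending; pending now {d=18})
Op 5: COMMIT: merged ['d'] into committed; committed now {b=10, c=5, d=18, e=1}
Op 6: BEGIN: in_txn=True, pending={}
Op 7: UPDATE d=12 (pending; pending now {d=12})
After op 7: visible(d) = 12 (pending={d=12}, committed={b=10, c=5, d=18, e=1})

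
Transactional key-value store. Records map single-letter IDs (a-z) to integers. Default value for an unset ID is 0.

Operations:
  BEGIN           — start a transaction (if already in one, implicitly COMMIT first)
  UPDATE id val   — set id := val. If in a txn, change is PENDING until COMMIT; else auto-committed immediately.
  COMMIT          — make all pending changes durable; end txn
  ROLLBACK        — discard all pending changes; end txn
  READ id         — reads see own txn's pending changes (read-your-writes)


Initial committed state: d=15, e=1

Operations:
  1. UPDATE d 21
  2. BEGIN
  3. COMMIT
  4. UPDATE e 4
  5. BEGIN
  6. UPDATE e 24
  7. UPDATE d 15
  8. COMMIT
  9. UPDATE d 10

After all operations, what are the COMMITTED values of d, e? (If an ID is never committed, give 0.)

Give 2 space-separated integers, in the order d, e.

Initial committed: {d=15, e=1}
Op 1: UPDATE d=21 (auto-commit; committed d=21)
Op 2: BEGIN: in_txn=True, pending={}
Op 3: COMMIT: merged [] into committed; committed now {d=21, e=1}
Op 4: UPDATE e=4 (auto-commit; committed e=4)
Op 5: BEGIN: in_txn=True, pending={}
Op 6: UPDATE e=24 (pending; pending now {e=24})
Op 7: UPDATE d=15 (pending; pending now {d=15, e=24})
Op 8: COMMIT: merged ['d', 'e'] into committed; committed now {d=15, e=24}
Op 9: UPDATE d=10 (auto-commit; committed d=10)
Final committed: {d=10, e=24}

Answer: 10 24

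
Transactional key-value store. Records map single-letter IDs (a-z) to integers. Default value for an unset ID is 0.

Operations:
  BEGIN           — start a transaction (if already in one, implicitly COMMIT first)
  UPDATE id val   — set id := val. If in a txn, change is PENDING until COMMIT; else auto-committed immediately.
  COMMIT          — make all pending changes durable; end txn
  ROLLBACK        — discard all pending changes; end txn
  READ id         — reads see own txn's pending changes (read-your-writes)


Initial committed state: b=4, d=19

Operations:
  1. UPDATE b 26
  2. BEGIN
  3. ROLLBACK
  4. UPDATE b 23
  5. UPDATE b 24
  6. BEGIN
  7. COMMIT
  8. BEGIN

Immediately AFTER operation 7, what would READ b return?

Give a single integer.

Initial committed: {b=4, d=19}
Op 1: UPDATE b=26 (auto-commit; committed b=26)
Op 2: BEGIN: in_txn=True, pending={}
Op 3: ROLLBACK: discarded pending []; in_txn=False
Op 4: UPDATE b=23 (auto-commit; committed b=23)
Op 5: UPDATE b=24 (auto-commit; committed b=24)
Op 6: BEGIN: in_txn=True, pending={}
Op 7: COMMIT: merged [] into committed; committed now {b=24, d=19}
After op 7: visible(b) = 24 (pending={}, committed={b=24, d=19})

Answer: 24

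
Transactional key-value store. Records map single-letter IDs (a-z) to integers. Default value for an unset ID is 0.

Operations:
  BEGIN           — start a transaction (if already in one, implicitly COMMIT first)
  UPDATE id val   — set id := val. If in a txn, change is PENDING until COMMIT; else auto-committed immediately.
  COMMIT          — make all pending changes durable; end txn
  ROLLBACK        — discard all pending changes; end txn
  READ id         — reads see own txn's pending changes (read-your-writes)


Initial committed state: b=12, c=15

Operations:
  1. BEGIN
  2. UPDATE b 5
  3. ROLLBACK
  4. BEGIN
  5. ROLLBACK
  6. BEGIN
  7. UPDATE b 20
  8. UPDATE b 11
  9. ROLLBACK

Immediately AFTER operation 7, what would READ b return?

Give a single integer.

Answer: 20

Derivation:
Initial committed: {b=12, c=15}
Op 1: BEGIN: in_txn=True, pending={}
Op 2: UPDATE b=5 (pending; pending now {b=5})
Op 3: ROLLBACK: discarded pending ['b']; in_txn=False
Op 4: BEGIN: in_txn=True, pending={}
Op 5: ROLLBACK: discarded pending []; in_txn=False
Op 6: BEGIN: in_txn=True, pending={}
Op 7: UPDATE b=20 (pending; pending now {b=20})
After op 7: visible(b) = 20 (pending={b=20}, committed={b=12, c=15})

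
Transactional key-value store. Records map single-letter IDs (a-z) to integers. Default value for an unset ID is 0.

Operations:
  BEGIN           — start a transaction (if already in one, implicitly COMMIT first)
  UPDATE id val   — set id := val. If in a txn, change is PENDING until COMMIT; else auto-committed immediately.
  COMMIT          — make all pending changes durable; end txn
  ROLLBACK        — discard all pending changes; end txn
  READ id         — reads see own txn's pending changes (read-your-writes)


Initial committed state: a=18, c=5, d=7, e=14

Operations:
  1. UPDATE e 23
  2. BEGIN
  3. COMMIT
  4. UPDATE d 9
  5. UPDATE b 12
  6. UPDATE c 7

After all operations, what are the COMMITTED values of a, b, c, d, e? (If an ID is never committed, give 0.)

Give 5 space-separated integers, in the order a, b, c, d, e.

Answer: 18 12 7 9 23

Derivation:
Initial committed: {a=18, c=5, d=7, e=14}
Op 1: UPDATE e=23 (auto-commit; committed e=23)
Op 2: BEGIN: in_txn=True, pending={}
Op 3: COMMIT: merged [] into committed; committed now {a=18, c=5, d=7, e=23}
Op 4: UPDATE d=9 (auto-commit; committed d=9)
Op 5: UPDATE b=12 (auto-commit; committed b=12)
Op 6: UPDATE c=7 (auto-commit; committed c=7)
Final committed: {a=18, b=12, c=7, d=9, e=23}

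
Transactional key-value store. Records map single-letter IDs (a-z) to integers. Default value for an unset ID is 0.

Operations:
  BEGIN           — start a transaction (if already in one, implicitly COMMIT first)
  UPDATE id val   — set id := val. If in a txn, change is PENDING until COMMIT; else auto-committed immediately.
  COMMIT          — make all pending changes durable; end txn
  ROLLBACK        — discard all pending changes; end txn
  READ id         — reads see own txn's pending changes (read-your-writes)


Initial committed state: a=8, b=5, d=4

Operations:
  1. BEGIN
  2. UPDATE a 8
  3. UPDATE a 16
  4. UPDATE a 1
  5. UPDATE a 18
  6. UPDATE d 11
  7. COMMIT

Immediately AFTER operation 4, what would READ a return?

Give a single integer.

Initial committed: {a=8, b=5, d=4}
Op 1: BEGIN: in_txn=True, pending={}
Op 2: UPDATE a=8 (pending; pending now {a=8})
Op 3: UPDATE a=16 (pending; pending now {a=16})
Op 4: UPDATE a=1 (pending; pending now {a=1})
After op 4: visible(a) = 1 (pending={a=1}, committed={a=8, b=5, d=4})

Answer: 1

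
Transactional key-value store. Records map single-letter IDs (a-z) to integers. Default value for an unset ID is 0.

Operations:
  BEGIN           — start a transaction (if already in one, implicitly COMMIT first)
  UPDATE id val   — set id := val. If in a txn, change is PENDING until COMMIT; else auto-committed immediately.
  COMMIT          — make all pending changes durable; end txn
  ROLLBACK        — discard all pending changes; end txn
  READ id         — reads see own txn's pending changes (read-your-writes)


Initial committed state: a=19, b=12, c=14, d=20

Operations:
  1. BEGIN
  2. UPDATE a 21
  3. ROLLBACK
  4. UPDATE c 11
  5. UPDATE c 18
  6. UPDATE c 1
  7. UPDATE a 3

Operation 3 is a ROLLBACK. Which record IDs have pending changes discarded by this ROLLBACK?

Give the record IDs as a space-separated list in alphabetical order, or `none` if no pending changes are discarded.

Initial committed: {a=19, b=12, c=14, d=20}
Op 1: BEGIN: in_txn=True, pending={}
Op 2: UPDATE a=21 (pending; pending now {a=21})
Op 3: ROLLBACK: discarded pending ['a']; in_txn=False
Op 4: UPDATE c=11 (auto-commit; committed c=11)
Op 5: UPDATE c=18 (auto-commit; committed c=18)
Op 6: UPDATE c=1 (auto-commit; committed c=1)
Op 7: UPDATE a=3 (auto-commit; committed a=3)
ROLLBACK at op 3 discards: ['a']

Answer: a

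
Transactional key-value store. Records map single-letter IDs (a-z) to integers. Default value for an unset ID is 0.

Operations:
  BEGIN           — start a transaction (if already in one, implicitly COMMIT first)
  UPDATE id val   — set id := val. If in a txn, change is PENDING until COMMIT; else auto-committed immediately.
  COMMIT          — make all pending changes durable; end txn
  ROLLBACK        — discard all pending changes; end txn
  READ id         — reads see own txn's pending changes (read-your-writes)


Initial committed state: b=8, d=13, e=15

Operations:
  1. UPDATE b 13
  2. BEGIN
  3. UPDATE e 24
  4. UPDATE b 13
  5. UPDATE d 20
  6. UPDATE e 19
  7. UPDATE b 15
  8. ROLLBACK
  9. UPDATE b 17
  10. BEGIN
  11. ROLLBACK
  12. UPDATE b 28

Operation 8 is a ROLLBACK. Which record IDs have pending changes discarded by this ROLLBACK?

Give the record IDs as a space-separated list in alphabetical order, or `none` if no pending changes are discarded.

Answer: b d e

Derivation:
Initial committed: {b=8, d=13, e=15}
Op 1: UPDATE b=13 (auto-commit; committed b=13)
Op 2: BEGIN: in_txn=True, pending={}
Op 3: UPDATE e=24 (pending; pending now {e=24})
Op 4: UPDATE b=13 (pending; pending now {b=13, e=24})
Op 5: UPDATE d=20 (pending; pending now {b=13, d=20, e=24})
Op 6: UPDATE e=19 (pending; pending now {b=13, d=20, e=19})
Op 7: UPDATE b=15 (pending; pending now {b=15, d=20, e=19})
Op 8: ROLLBACK: discarded pending ['b', 'd', 'e']; in_txn=False
Op 9: UPDATE b=17 (auto-commit; committed b=17)
Op 10: BEGIN: in_txn=True, pending={}
Op 11: ROLLBACK: discarded pending []; in_txn=False
Op 12: UPDATE b=28 (auto-commit; committed b=28)
ROLLBACK at op 8 discards: ['b', 'd', 'e']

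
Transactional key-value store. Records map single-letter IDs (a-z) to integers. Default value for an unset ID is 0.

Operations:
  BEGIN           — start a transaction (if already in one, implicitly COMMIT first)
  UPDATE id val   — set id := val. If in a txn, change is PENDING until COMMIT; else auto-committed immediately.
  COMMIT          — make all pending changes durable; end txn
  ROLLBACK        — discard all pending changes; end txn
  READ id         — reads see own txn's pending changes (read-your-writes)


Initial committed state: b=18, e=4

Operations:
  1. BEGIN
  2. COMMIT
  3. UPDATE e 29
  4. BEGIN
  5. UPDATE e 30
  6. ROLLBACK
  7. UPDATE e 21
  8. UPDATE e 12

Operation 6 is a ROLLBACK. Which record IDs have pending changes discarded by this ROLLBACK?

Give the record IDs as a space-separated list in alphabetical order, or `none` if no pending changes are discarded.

Initial committed: {b=18, e=4}
Op 1: BEGIN: in_txn=True, pending={}
Op 2: COMMIT: merged [] into committed; committed now {b=18, e=4}
Op 3: UPDATE e=29 (auto-commit; committed e=29)
Op 4: BEGIN: in_txn=True, pending={}
Op 5: UPDATE e=30 (pending; pending now {e=30})
Op 6: ROLLBACK: discarded pending ['e']; in_txn=False
Op 7: UPDATE e=21 (auto-commit; committed e=21)
Op 8: UPDATE e=12 (auto-commit; committed e=12)
ROLLBACK at op 6 discards: ['e']

Answer: e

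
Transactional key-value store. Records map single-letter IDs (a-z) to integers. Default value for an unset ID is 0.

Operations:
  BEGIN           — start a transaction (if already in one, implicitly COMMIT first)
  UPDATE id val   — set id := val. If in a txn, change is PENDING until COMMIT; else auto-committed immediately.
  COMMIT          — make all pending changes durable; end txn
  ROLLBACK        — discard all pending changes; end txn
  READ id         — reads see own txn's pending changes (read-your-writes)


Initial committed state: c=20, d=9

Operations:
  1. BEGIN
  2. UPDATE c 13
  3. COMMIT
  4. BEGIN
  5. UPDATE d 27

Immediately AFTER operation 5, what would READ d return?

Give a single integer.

Initial committed: {c=20, d=9}
Op 1: BEGIN: in_txn=True, pending={}
Op 2: UPDATE c=13 (pending; pending now {c=13})
Op 3: COMMIT: merged ['c'] into committed; committed now {c=13, d=9}
Op 4: BEGIN: in_txn=True, pending={}
Op 5: UPDATE d=27 (pending; pending now {d=27})
After op 5: visible(d) = 27 (pending={d=27}, committed={c=13, d=9})

Answer: 27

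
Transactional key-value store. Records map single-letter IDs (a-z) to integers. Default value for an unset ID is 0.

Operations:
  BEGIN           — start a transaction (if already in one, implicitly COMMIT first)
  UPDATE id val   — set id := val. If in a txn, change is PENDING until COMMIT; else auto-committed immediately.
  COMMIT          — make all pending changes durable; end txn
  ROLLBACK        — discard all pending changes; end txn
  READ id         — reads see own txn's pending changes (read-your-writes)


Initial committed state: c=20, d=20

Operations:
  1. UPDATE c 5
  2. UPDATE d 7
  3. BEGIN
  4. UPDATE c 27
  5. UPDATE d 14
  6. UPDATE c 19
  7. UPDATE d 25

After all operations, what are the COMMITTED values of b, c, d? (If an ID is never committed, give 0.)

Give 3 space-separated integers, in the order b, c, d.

Answer: 0 5 7

Derivation:
Initial committed: {c=20, d=20}
Op 1: UPDATE c=5 (auto-commit; committed c=5)
Op 2: UPDATE d=7 (auto-commit; committed d=7)
Op 3: BEGIN: in_txn=True, pending={}
Op 4: UPDATE c=27 (pending; pending now {c=27})
Op 5: UPDATE d=14 (pending; pending now {c=27, d=14})
Op 6: UPDATE c=19 (pending; pending now {c=19, d=14})
Op 7: UPDATE d=25 (pending; pending now {c=19, d=25})
Final committed: {c=5, d=7}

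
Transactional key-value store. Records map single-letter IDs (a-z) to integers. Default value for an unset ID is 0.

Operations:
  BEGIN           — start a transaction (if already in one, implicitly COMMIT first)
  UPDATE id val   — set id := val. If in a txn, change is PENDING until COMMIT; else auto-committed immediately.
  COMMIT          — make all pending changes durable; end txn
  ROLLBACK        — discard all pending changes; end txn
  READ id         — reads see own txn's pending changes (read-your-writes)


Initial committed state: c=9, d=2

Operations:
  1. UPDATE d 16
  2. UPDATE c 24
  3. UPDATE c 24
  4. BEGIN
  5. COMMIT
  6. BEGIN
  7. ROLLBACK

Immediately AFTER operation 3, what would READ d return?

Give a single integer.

Initial committed: {c=9, d=2}
Op 1: UPDATE d=16 (auto-commit; committed d=16)
Op 2: UPDATE c=24 (auto-commit; committed c=24)
Op 3: UPDATE c=24 (auto-commit; committed c=24)
After op 3: visible(d) = 16 (pending={}, committed={c=24, d=16})

Answer: 16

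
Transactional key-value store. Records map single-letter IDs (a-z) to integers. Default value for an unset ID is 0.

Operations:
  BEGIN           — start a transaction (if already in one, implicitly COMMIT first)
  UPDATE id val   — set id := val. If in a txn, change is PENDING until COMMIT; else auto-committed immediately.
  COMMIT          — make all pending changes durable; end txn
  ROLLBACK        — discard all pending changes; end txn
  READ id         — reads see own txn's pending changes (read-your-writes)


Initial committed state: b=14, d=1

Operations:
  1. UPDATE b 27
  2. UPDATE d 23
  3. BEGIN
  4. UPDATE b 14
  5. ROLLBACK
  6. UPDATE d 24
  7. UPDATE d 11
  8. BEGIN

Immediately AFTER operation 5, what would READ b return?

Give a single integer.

Initial committed: {b=14, d=1}
Op 1: UPDATE b=27 (auto-commit; committed b=27)
Op 2: UPDATE d=23 (auto-commit; committed d=23)
Op 3: BEGIN: in_txn=True, pending={}
Op 4: UPDATE b=14 (pending; pending now {b=14})
Op 5: ROLLBACK: discarded pending ['b']; in_txn=False
After op 5: visible(b) = 27 (pending={}, committed={b=27, d=23})

Answer: 27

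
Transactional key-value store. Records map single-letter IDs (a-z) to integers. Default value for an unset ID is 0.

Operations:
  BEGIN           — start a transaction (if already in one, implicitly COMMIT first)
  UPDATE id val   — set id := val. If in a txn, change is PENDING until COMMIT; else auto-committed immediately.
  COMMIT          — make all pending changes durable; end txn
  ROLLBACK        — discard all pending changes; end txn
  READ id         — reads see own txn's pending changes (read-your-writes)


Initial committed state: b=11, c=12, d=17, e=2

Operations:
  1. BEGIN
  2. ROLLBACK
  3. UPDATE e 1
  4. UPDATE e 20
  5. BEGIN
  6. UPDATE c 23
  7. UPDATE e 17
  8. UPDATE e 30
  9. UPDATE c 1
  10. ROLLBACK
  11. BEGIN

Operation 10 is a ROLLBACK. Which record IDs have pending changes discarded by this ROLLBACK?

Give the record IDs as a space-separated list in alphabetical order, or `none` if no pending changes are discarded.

Initial committed: {b=11, c=12, d=17, e=2}
Op 1: BEGIN: in_txn=True, pending={}
Op 2: ROLLBACK: discarded pending []; in_txn=False
Op 3: UPDATE e=1 (auto-commit; committed e=1)
Op 4: UPDATE e=20 (auto-commit; committed e=20)
Op 5: BEGIN: in_txn=True, pending={}
Op 6: UPDATE c=23 (pending; pending now {c=23})
Op 7: UPDATE e=17 (pending; pending now {c=23, e=17})
Op 8: UPDATE e=30 (pending; pending now {c=23, e=30})
Op 9: UPDATE c=1 (pending; pending now {c=1, e=30})
Op 10: ROLLBACK: discarded pending ['c', 'e']; in_txn=False
Op 11: BEGIN: in_txn=True, pending={}
ROLLBACK at op 10 discards: ['c', 'e']

Answer: c e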